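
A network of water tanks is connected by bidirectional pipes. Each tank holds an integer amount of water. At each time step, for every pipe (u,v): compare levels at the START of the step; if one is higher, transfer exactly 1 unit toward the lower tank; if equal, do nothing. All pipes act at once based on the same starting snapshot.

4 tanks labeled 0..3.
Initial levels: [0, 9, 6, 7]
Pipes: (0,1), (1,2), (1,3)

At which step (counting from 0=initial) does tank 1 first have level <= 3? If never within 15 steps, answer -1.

Step 1: flows [1->0,1->2,1->3] -> levels [1 6 7 8]
Step 2: flows [1->0,2->1,3->1] -> levels [2 7 6 7]
Step 3: flows [1->0,1->2,1=3] -> levels [3 5 7 7]
Step 4: flows [1->0,2->1,3->1] -> levels [4 6 6 6]
Step 5: flows [1->0,1=2,1=3] -> levels [5 5 6 6]
Step 6: flows [0=1,2->1,3->1] -> levels [5 7 5 5]
Step 7: flows [1->0,1->2,1->3] -> levels [6 4 6 6]
Step 8: flows [0->1,2->1,3->1] -> levels [5 7 5 5]
  -> period-2 cycle (repeats step 6); tank 1 never drops to <=3
Tank 1 never reaches <=3 within 15 steps

Answer: -1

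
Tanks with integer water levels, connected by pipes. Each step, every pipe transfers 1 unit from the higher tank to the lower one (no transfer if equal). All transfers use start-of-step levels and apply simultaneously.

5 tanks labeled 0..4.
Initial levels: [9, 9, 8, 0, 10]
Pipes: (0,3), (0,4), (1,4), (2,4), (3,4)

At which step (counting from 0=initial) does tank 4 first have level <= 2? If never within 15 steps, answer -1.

Step 1: flows [0->3,4->0,4->1,4->2,4->3] -> levels [9 10 9 2 6]
Step 2: flows [0->3,0->4,1->4,2->4,4->3] -> levels [7 9 8 4 8]
Step 3: flows [0->3,4->0,1->4,2=4,4->3] -> levels [7 8 8 6 7]
Step 4: flows [0->3,0=4,1->4,2->4,4->3] -> levels [6 7 7 8 8]
Step 5: flows [3->0,4->0,4->1,4->2,3=4] -> levels [8 8 8 7 5]
Step 6: flows [0->3,0->4,1->4,2->4,3->4] -> levels [6 7 7 7 9]
Step 7: flows [3->0,4->0,4->1,4->2,4->3] -> levels [8 8 8 7 5]
  -> period-2 cycle (repeats step 5); tank 4 never drops to <=2
Tank 4 never reaches <=2 within 15 steps

Answer: -1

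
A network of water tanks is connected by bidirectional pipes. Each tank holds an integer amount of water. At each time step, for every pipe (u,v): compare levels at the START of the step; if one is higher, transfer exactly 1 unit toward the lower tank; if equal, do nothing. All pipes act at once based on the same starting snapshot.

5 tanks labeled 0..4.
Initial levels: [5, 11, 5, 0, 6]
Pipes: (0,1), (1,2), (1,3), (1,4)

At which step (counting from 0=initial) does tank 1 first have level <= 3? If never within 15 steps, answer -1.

Step 1: flows [1->0,1->2,1->3,1->4] -> levels [6 7 6 1 7]
Step 2: flows [1->0,1->2,1->3,1=4] -> levels [7 4 7 2 7]
Step 3: flows [0->1,2->1,1->3,4->1] -> levels [6 6 6 3 6]
Step 4: flows [0=1,1=2,1->3,1=4] -> levels [6 5 6 4 6]
Step 5: flows [0->1,2->1,1->3,4->1] -> levels [5 7 5 5 5]
Step 6: flows [1->0,1->2,1->3,1->4] -> levels [6 3 6 6 6]
Tank 1 first reaches <=3 at step 6

Answer: 6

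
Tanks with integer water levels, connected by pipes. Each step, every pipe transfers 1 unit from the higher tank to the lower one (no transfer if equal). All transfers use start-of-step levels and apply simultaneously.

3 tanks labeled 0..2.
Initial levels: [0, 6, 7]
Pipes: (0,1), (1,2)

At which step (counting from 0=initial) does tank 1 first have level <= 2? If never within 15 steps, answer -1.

Answer: -1

Derivation:
Step 1: flows [1->0,2->1] -> levels [1 6 6]
Step 2: flows [1->0,1=2] -> levels [2 5 6]
Step 3: flows [1->0,2->1] -> levels [3 5 5]
Step 4: flows [1->0,1=2] -> levels [4 4 5]
Step 5: flows [0=1,2->1] -> levels [4 5 4]
Step 6: flows [1->0,1->2] -> levels [5 3 5]
Step 7: flows [0->1,2->1] -> levels [4 5 4]
  -> period-2 cycle (repeats step 5); tank 1 never drops to <=2
Tank 1 never reaches <=2 within 15 steps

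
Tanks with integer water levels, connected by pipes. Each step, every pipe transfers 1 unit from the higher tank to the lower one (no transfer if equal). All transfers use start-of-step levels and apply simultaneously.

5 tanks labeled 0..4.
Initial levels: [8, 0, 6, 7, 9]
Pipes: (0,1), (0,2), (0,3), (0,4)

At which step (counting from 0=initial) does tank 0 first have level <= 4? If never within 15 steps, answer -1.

Answer: 3

Derivation:
Step 1: flows [0->1,0->2,0->3,4->0] -> levels [6 1 7 8 8]
Step 2: flows [0->1,2->0,3->0,4->0] -> levels [8 2 6 7 7]
Step 3: flows [0->1,0->2,0->3,0->4] -> levels [4 3 7 8 8]
Tank 0 first reaches <=4 at step 3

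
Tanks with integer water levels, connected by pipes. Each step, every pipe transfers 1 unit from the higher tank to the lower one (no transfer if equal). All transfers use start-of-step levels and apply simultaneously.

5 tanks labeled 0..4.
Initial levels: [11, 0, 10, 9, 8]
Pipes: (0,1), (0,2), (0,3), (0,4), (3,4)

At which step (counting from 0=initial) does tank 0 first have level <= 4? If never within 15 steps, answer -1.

Answer: -1

Derivation:
Step 1: flows [0->1,0->2,0->3,0->4,3->4] -> levels [7 1 11 9 10]
Step 2: flows [0->1,2->0,3->0,4->0,4->3] -> levels [9 2 10 9 8]
Step 3: flows [0->1,2->0,0=3,0->4,3->4] -> levels [8 3 9 8 10]
Step 4: flows [0->1,2->0,0=3,4->0,4->3] -> levels [9 4 8 9 8]
Step 5: flows [0->1,0->2,0=3,0->4,3->4] -> levels [6 5 9 8 10]
Step 6: flows [0->1,2->0,3->0,4->0,4->3] -> levels [8 6 8 8 8]
Step 7: flows [0->1,0=2,0=3,0=4,3=4] -> levels [7 7 8 8 8]
Step 8: flows [0=1,2->0,3->0,4->0,3=4] -> levels [10 7 7 7 7]
Step 9: flows [0->1,0->2,0->3,0->4,3=4] -> levels [6 8 8 8 8]
Step 10: flows [1->0,2->0,3->0,4->0,3=4] -> levels [10 7 7 7 7]
  -> period-2 cycle (repeats step 8); tank 0 never drops to <=4
Tank 0 never reaches <=4 within 15 steps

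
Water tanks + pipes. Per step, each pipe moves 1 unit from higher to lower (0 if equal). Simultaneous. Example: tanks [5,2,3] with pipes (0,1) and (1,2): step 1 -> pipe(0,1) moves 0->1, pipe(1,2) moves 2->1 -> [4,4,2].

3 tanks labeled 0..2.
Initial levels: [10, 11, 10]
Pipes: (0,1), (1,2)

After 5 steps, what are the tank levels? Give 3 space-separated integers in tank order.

Answer: 11 9 11

Derivation:
Step 1: flows [1->0,1->2] -> levels [11 9 11]
Step 2: flows [0->1,2->1] -> levels [10 11 10]
  -> period-2 cycle: step 2 state = step 0 state
  -> state at step 5: (5-0) mod 2 = 1, same as step 1 -> [11 9 11]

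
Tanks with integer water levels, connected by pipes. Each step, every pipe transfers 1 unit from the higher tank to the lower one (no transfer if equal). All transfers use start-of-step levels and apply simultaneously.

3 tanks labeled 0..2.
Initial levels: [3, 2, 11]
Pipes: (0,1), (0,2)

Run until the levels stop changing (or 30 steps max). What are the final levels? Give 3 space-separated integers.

Answer: 6 5 5

Derivation:
Step 1: flows [0->1,2->0] -> levels [3 3 10]
Step 2: flows [0=1,2->0] -> levels [4 3 9]
Step 3: flows [0->1,2->0] -> levels [4 4 8]
Step 4: flows [0=1,2->0] -> levels [5 4 7]
Step 5: flows [0->1,2->0] -> levels [5 5 6]
Step 6: flows [0=1,2->0] -> levels [6 5 5]
Step 7: flows [0->1,0->2] -> levels [4 6 6]
Step 8: flows [1->0,2->0] -> levels [6 5 5]
  -> period-2 cycle: step 8 state = step 6 state; never stabilizes
  -> state at step 30: (30-6) mod 2 = 0, same as step 6 -> [6 5 5]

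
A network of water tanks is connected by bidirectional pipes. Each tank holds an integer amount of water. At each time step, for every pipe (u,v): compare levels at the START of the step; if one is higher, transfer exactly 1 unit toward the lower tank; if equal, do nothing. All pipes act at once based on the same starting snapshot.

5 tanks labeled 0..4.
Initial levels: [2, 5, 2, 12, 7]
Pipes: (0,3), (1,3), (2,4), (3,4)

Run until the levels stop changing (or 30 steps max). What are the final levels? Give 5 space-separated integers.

Answer: 6 7 5 4 6

Derivation:
Step 1: flows [3->0,3->1,4->2,3->4] -> levels [3 6 3 9 7]
Step 2: flows [3->0,3->1,4->2,3->4] -> levels [4 7 4 6 7]
Step 3: flows [3->0,1->3,4->2,4->3] -> levels [5 6 5 7 5]
Step 4: flows [3->0,3->1,2=4,3->4] -> levels [6 7 5 4 6]
Step 5: flows [0->3,1->3,4->2,4->3] -> levels [5 6 6 7 4]
Step 6: flows [3->0,3->1,2->4,3->4] -> levels [6 7 5 4 6]
  -> period-2 cycle: step 6 state = step 4 state; never stabilizes
  -> state at step 30: (30-4) mod 2 = 0, same as step 4 -> [6 7 5 4 6]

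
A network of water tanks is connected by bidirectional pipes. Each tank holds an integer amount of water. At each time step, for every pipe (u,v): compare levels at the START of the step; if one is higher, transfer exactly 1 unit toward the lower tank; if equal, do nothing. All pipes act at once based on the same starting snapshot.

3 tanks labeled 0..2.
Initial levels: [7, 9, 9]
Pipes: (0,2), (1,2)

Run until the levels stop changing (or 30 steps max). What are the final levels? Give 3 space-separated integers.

Step 1: flows [2->0,1=2] -> levels [8 9 8]
Step 2: flows [0=2,1->2] -> levels [8 8 9]
Step 3: flows [2->0,2->1] -> levels [9 9 7]
Step 4: flows [0->2,1->2] -> levels [8 8 9]
  -> period-2 cycle: step 4 state = step 2 state; never stabilizes
  -> state at step 30: (30-2) mod 2 = 0, same as step 2 -> [8 8 9]

Answer: 8 8 9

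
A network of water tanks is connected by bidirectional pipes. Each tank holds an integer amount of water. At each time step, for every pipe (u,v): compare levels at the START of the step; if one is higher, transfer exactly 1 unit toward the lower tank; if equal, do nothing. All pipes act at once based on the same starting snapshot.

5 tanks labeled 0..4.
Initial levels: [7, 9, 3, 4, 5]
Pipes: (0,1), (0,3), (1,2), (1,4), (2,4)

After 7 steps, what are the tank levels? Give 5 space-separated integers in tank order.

Step 1: flows [1->0,0->3,1->2,1->4,4->2] -> levels [7 6 5 5 5]
Step 2: flows [0->1,0->3,1->2,1->4,2=4] -> levels [5 5 6 6 6]
Step 3: flows [0=1,3->0,2->1,4->1,2=4] -> levels [6 7 5 5 5]
Step 4: flows [1->0,0->3,1->2,1->4,2=4] -> levels [6 4 6 6 6]
Step 5: flows [0->1,0=3,2->1,4->1,2=4] -> levels [5 7 5 6 5]
Step 6: flows [1->0,3->0,1->2,1->4,2=4] -> levels [7 4 6 5 6]
Step 7: flows [0->1,0->3,2->1,4->1,2=4] -> levels [5 7 5 6 5]

Answer: 5 7 5 6 5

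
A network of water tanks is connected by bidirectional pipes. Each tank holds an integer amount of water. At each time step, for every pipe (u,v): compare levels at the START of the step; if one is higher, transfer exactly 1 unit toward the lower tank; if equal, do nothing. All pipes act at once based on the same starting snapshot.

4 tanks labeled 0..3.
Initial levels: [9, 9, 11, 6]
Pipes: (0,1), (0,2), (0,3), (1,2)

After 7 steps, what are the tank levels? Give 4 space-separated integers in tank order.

Step 1: flows [0=1,2->0,0->3,2->1] -> levels [9 10 9 7]
Step 2: flows [1->0,0=2,0->3,1->2] -> levels [9 8 10 8]
Step 3: flows [0->1,2->0,0->3,2->1] -> levels [8 10 8 9]
Step 4: flows [1->0,0=2,3->0,1->2] -> levels [10 8 9 8]
Step 5: flows [0->1,0->2,0->3,2->1] -> levels [7 10 9 9]
Step 6: flows [1->0,2->0,3->0,1->2] -> levels [10 8 9 8]
  -> period-2 cycle: step 6 state = step 4 state
  -> state at step 7: (7-4) mod 2 = 1, same as step 5 -> [7 10 9 9]

Answer: 7 10 9 9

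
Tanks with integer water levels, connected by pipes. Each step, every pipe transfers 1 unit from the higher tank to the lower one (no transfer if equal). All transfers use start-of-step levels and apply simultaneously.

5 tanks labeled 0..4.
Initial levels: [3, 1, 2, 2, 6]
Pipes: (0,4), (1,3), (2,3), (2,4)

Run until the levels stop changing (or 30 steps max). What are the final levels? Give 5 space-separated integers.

Answer: 4 2 3 3 2

Derivation:
Step 1: flows [4->0,3->1,2=3,4->2] -> levels [4 2 3 1 4]
Step 2: flows [0=4,1->3,2->3,4->2] -> levels [4 1 3 3 3]
Step 3: flows [0->4,3->1,2=3,2=4] -> levels [3 2 3 2 4]
Step 4: flows [4->0,1=3,2->3,4->2] -> levels [4 2 3 3 2]
Step 5: flows [0->4,3->1,2=3,2->4] -> levels [3 3 2 2 4]
Step 6: flows [4->0,1->3,2=3,4->2] -> levels [4 2 3 3 2]
  -> period-2 cycle: step 6 state = step 4 state; never stabilizes
  -> state at step 30: (30-4) mod 2 = 0, same as step 4 -> [4 2 3 3 2]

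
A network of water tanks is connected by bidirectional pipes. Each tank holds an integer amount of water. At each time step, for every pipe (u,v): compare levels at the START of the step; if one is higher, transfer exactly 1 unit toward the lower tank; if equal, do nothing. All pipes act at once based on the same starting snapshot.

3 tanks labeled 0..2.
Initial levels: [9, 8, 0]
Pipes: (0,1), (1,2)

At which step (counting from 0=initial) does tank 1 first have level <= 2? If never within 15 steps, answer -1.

Answer: -1

Derivation:
Step 1: flows [0->1,1->2] -> levels [8 8 1]
Step 2: flows [0=1,1->2] -> levels [8 7 2]
Step 3: flows [0->1,1->2] -> levels [7 7 3]
Step 4: flows [0=1,1->2] -> levels [7 6 4]
Step 5: flows [0->1,1->2] -> levels [6 6 5]
Step 6: flows [0=1,1->2] -> levels [6 5 6]
Step 7: flows [0->1,2->1] -> levels [5 7 5]
Step 8: flows [1->0,1->2] -> levels [6 5 6]
  -> period-2 cycle (repeats step 6); tank 1 never drops to <=2
Tank 1 never reaches <=2 within 15 steps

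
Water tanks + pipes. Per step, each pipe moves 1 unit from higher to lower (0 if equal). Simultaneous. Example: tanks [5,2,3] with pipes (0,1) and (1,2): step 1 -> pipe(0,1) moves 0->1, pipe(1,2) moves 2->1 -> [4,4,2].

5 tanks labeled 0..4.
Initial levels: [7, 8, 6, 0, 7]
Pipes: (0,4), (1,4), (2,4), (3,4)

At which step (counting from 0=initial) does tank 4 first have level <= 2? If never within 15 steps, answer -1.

Answer: -1

Derivation:
Step 1: flows [0=4,1->4,4->2,4->3] -> levels [7 7 7 1 6]
Step 2: flows [0->4,1->4,2->4,4->3] -> levels [6 6 6 2 8]
Step 3: flows [4->0,4->1,4->2,4->3] -> levels [7 7 7 3 4]
Step 4: flows [0->4,1->4,2->4,4->3] -> levels [6 6 6 4 6]
Step 5: flows [0=4,1=4,2=4,4->3] -> levels [6 6 6 5 5]
Step 6: flows [0->4,1->4,2->4,3=4] -> levels [5 5 5 5 8]
Step 7: flows [4->0,4->1,4->2,4->3] -> levels [6 6 6 6 4]
Step 8: flows [0->4,1->4,2->4,3->4] -> levels [5 5 5 5 8]
  -> period-2 cycle (repeats step 6); tank 4 never drops to <=2
Tank 4 never reaches <=2 within 15 steps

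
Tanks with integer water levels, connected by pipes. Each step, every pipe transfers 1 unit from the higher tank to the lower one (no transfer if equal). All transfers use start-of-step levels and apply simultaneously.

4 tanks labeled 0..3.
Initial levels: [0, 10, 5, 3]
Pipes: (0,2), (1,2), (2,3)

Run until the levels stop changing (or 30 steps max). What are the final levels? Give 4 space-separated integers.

Step 1: flows [2->0,1->2,2->3] -> levels [1 9 4 4]
Step 2: flows [2->0,1->2,2=3] -> levels [2 8 4 4]
Step 3: flows [2->0,1->2,2=3] -> levels [3 7 4 4]
Step 4: flows [2->0,1->2,2=3] -> levels [4 6 4 4]
Step 5: flows [0=2,1->2,2=3] -> levels [4 5 5 4]
Step 6: flows [2->0,1=2,2->3] -> levels [5 5 3 5]
Step 7: flows [0->2,1->2,3->2] -> levels [4 4 6 4]
Step 8: flows [2->0,2->1,2->3] -> levels [5 5 3 5]
  -> period-2 cycle: step 8 state = step 6 state; never stabilizes
  -> state at step 30: (30-6) mod 2 = 0, same as step 6 -> [5 5 3 5]

Answer: 5 5 3 5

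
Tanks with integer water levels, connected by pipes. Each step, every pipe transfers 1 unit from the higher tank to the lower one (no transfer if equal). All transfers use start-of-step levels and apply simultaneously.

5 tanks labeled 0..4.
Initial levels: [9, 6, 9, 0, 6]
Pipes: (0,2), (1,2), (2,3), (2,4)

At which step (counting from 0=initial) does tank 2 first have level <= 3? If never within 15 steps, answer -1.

Answer: -1

Derivation:
Step 1: flows [0=2,2->1,2->3,2->4] -> levels [9 7 6 1 7]
Step 2: flows [0->2,1->2,2->3,4->2] -> levels [8 6 8 2 6]
Step 3: flows [0=2,2->1,2->3,2->4] -> levels [8 7 5 3 7]
Step 4: flows [0->2,1->2,2->3,4->2] -> levels [7 6 7 4 6]
Step 5: flows [0=2,2->1,2->3,2->4] -> levels [7 7 4 5 7]
Step 6: flows [0->2,1->2,3->2,4->2] -> levels [6 6 8 4 6]
Step 7: flows [2->0,2->1,2->3,2->4] -> levels [7 7 4 5 7]
  -> period-2 cycle (repeats step 5); tank 2 never drops to <=3
Tank 2 never reaches <=3 within 15 steps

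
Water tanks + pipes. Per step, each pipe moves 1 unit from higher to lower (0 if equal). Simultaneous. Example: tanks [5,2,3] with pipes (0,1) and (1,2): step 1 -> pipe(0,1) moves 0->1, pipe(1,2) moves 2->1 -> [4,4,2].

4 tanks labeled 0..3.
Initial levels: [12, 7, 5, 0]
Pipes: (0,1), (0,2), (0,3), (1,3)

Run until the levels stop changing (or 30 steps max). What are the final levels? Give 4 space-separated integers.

Answer: 4 7 7 6

Derivation:
Step 1: flows [0->1,0->2,0->3,1->3] -> levels [9 7 6 2]
Step 2: flows [0->1,0->2,0->3,1->3] -> levels [6 7 7 4]
Step 3: flows [1->0,2->0,0->3,1->3] -> levels [7 5 6 6]
Step 4: flows [0->1,0->2,0->3,3->1] -> levels [4 7 7 6]
Step 5: flows [1->0,2->0,3->0,1->3] -> levels [7 5 6 6]
  -> period-2 cycle: step 5 state = step 3 state; never stabilizes
  -> state at step 30: (30-3) mod 2 = 1, same as step 4 -> [4 7 7 6]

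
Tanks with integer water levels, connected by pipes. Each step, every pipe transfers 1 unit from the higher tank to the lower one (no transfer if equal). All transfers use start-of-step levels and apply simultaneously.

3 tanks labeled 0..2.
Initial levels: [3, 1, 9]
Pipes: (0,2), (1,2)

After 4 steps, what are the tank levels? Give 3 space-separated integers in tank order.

Step 1: flows [2->0,2->1] -> levels [4 2 7]
Step 2: flows [2->0,2->1] -> levels [5 3 5]
Step 3: flows [0=2,2->1] -> levels [5 4 4]
Step 4: flows [0->2,1=2] -> levels [4 4 5]

Answer: 4 4 5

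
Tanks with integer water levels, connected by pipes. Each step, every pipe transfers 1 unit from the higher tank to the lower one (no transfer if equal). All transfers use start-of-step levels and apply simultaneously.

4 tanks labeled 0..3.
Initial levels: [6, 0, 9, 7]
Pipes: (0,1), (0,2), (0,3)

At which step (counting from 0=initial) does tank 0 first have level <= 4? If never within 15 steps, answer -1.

Answer: 4

Derivation:
Step 1: flows [0->1,2->0,3->0] -> levels [7 1 8 6]
Step 2: flows [0->1,2->0,0->3] -> levels [6 2 7 7]
Step 3: flows [0->1,2->0,3->0] -> levels [7 3 6 6]
Step 4: flows [0->1,0->2,0->3] -> levels [4 4 7 7]
Tank 0 first reaches <=4 at step 4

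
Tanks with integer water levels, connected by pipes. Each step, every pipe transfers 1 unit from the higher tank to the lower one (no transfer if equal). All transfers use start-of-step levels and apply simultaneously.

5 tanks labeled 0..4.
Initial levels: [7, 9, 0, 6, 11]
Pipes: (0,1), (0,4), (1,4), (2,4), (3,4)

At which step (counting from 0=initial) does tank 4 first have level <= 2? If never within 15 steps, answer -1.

Answer: -1

Derivation:
Step 1: flows [1->0,4->0,4->1,4->2,4->3] -> levels [9 9 1 7 7]
Step 2: flows [0=1,0->4,1->4,4->2,3=4] -> levels [8 8 2 7 8]
Step 3: flows [0=1,0=4,1=4,4->2,4->3] -> levels [8 8 3 8 6]
Step 4: flows [0=1,0->4,1->4,4->2,3->4] -> levels [7 7 4 7 8]
Step 5: flows [0=1,4->0,4->1,4->2,4->3] -> levels [8 8 5 8 4]
Step 6: flows [0=1,0->4,1->4,2->4,3->4] -> levels [7 7 4 7 8]
  -> period-2 cycle (repeats step 4); tank 4 never drops to <=2
Tank 4 never reaches <=2 within 15 steps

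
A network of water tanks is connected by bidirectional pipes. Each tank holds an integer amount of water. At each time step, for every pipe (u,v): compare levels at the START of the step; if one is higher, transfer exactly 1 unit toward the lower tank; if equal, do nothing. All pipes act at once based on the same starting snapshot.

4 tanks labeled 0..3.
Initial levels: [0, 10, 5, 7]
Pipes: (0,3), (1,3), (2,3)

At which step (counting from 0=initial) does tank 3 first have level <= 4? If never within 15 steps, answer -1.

Answer: 7

Derivation:
Step 1: flows [3->0,1->3,3->2] -> levels [1 9 6 6]
Step 2: flows [3->0,1->3,2=3] -> levels [2 8 6 6]
Step 3: flows [3->0,1->3,2=3] -> levels [3 7 6 6]
Step 4: flows [3->0,1->3,2=3] -> levels [4 6 6 6]
Step 5: flows [3->0,1=3,2=3] -> levels [5 6 6 5]
Step 6: flows [0=3,1->3,2->3] -> levels [5 5 5 7]
Step 7: flows [3->0,3->1,3->2] -> levels [6 6 6 4]
Tank 3 first reaches <=4 at step 7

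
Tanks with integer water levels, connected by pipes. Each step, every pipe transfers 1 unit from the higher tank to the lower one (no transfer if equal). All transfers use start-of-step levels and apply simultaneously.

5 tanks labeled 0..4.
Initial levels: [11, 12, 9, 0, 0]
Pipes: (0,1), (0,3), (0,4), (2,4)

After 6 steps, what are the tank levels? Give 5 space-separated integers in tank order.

Step 1: flows [1->0,0->3,0->4,2->4] -> levels [10 11 8 1 2]
Step 2: flows [1->0,0->3,0->4,2->4] -> levels [9 10 7 2 4]
Step 3: flows [1->0,0->3,0->4,2->4] -> levels [8 9 6 3 6]
Step 4: flows [1->0,0->3,0->4,2=4] -> levels [7 8 6 4 7]
Step 5: flows [1->0,0->3,0=4,4->2] -> levels [7 7 7 5 6]
Step 6: flows [0=1,0->3,0->4,2->4] -> levels [5 7 6 6 8]

Answer: 5 7 6 6 8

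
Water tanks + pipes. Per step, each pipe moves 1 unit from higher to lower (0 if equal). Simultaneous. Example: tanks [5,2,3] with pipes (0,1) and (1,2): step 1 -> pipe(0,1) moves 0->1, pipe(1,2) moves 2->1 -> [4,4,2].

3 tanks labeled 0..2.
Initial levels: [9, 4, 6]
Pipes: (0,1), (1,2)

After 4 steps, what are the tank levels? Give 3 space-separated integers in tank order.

Step 1: flows [0->1,2->1] -> levels [8 6 5]
Step 2: flows [0->1,1->2] -> levels [7 6 6]
Step 3: flows [0->1,1=2] -> levels [6 7 6]
Step 4: flows [1->0,1->2] -> levels [7 5 7]

Answer: 7 5 7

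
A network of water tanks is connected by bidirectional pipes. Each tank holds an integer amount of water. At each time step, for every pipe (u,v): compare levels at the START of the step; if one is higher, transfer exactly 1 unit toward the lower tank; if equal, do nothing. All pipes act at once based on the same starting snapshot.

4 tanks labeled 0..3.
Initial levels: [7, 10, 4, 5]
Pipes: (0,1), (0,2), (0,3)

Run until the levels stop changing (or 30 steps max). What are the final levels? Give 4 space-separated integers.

Answer: 5 7 7 7

Derivation:
Step 1: flows [1->0,0->2,0->3] -> levels [6 9 5 6]
Step 2: flows [1->0,0->2,0=3] -> levels [6 8 6 6]
Step 3: flows [1->0,0=2,0=3] -> levels [7 7 6 6]
Step 4: flows [0=1,0->2,0->3] -> levels [5 7 7 7]
Step 5: flows [1->0,2->0,3->0] -> levels [8 6 6 6]
Step 6: flows [0->1,0->2,0->3] -> levels [5 7 7 7]
  -> period-2 cycle: step 6 state = step 4 state; never stabilizes
  -> state at step 30: (30-4) mod 2 = 0, same as step 4 -> [5 7 7 7]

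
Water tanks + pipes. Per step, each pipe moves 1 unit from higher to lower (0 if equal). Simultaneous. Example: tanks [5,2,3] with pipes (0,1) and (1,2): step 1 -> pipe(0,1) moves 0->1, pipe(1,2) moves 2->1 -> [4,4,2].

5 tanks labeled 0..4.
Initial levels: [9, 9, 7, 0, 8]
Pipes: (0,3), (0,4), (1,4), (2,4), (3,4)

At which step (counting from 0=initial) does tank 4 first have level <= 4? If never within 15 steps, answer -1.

Answer: 4

Derivation:
Step 1: flows [0->3,0->4,1->4,4->2,4->3] -> levels [7 8 8 2 8]
Step 2: flows [0->3,4->0,1=4,2=4,4->3] -> levels [7 8 8 4 6]
Step 3: flows [0->3,0->4,1->4,2->4,4->3] -> levels [5 7 7 6 8]
Step 4: flows [3->0,4->0,4->1,4->2,4->3] -> levels [7 8 8 6 4]
Tank 4 first reaches <=4 at step 4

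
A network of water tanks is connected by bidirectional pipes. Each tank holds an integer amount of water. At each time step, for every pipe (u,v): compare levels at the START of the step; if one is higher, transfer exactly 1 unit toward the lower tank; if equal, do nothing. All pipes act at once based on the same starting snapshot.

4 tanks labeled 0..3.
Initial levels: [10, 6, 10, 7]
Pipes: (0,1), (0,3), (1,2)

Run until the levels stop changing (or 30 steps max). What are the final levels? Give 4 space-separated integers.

Answer: 7 9 8 9

Derivation:
Step 1: flows [0->1,0->3,2->1] -> levels [8 8 9 8]
Step 2: flows [0=1,0=3,2->1] -> levels [8 9 8 8]
Step 3: flows [1->0,0=3,1->2] -> levels [9 7 9 8]
Step 4: flows [0->1,0->3,2->1] -> levels [7 9 8 9]
Step 5: flows [1->0,3->0,1->2] -> levels [9 7 9 8]
  -> period-2 cycle: step 5 state = step 3 state; never stabilizes
  -> state at step 30: (30-3) mod 2 = 1, same as step 4 -> [7 9 8 9]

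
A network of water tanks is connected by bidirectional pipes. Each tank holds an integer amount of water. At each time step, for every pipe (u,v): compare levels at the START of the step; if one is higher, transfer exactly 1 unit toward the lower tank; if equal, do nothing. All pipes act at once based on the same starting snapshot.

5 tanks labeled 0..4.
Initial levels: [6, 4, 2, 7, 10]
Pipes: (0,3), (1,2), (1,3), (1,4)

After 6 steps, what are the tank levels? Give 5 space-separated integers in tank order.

Step 1: flows [3->0,1->2,3->1,4->1] -> levels [7 5 3 5 9]
Step 2: flows [0->3,1->2,1=3,4->1] -> levels [6 5 4 6 8]
Step 3: flows [0=3,1->2,3->1,4->1] -> levels [6 6 5 5 7]
Step 4: flows [0->3,1->2,1->3,4->1] -> levels [5 5 6 7 6]
Step 5: flows [3->0,2->1,3->1,4->1] -> levels [6 8 5 5 5]
Step 6: flows [0->3,1->2,1->3,1->4] -> levels [5 5 6 7 6]

Answer: 5 5 6 7 6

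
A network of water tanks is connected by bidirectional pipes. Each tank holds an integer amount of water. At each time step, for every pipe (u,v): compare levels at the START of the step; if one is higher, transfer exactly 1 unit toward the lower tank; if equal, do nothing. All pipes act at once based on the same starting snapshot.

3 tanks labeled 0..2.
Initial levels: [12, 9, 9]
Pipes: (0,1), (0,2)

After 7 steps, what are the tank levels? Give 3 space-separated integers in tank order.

Step 1: flows [0->1,0->2] -> levels [10 10 10]
Step 2: flows [0=1,0=2] -> levels [10 10 10]
  -> stable; steps 3..7 unchanged -> [10 10 10]

Answer: 10 10 10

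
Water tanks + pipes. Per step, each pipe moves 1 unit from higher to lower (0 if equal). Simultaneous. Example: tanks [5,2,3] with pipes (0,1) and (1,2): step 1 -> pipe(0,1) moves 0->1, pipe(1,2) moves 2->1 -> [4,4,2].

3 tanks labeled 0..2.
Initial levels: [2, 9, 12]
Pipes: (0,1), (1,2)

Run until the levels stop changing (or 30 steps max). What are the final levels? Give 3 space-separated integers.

Answer: 8 7 8

Derivation:
Step 1: flows [1->0,2->1] -> levels [3 9 11]
Step 2: flows [1->0,2->1] -> levels [4 9 10]
Step 3: flows [1->0,2->1] -> levels [5 9 9]
Step 4: flows [1->0,1=2] -> levels [6 8 9]
Step 5: flows [1->0,2->1] -> levels [7 8 8]
Step 6: flows [1->0,1=2] -> levels [8 7 8]
Step 7: flows [0->1,2->1] -> levels [7 9 7]
Step 8: flows [1->0,1->2] -> levels [8 7 8]
  -> period-2 cycle: step 8 state = step 6 state; never stabilizes
  -> state at step 30: (30-6) mod 2 = 0, same as step 6 -> [8 7 8]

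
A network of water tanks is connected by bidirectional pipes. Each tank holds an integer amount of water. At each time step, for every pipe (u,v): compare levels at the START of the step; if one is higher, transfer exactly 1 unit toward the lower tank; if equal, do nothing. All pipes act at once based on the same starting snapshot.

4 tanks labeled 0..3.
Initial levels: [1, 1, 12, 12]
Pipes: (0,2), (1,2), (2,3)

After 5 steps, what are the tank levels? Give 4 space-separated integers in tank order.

Step 1: flows [2->0,2->1,2=3] -> levels [2 2 10 12]
Step 2: flows [2->0,2->1,3->2] -> levels [3 3 9 11]
Step 3: flows [2->0,2->1,3->2] -> levels [4 4 8 10]
Step 4: flows [2->0,2->1,3->2] -> levels [5 5 7 9]
Step 5: flows [2->0,2->1,3->2] -> levels [6 6 6 8]

Answer: 6 6 6 8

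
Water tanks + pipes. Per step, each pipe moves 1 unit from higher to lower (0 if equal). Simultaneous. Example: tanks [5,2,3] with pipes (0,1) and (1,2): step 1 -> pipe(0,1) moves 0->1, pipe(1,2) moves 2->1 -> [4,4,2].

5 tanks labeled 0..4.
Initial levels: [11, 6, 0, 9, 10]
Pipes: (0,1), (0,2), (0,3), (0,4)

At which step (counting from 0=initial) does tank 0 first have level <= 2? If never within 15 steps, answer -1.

Answer: -1

Derivation:
Step 1: flows [0->1,0->2,0->3,0->4] -> levels [7 7 1 10 11]
Step 2: flows [0=1,0->2,3->0,4->0] -> levels [8 7 2 9 10]
Step 3: flows [0->1,0->2,3->0,4->0] -> levels [8 8 3 8 9]
Step 4: flows [0=1,0->2,0=3,4->0] -> levels [8 8 4 8 8]
Step 5: flows [0=1,0->2,0=3,0=4] -> levels [7 8 5 8 8]
Step 6: flows [1->0,0->2,3->0,4->0] -> levels [9 7 6 7 7]
Step 7: flows [0->1,0->2,0->3,0->4] -> levels [5 8 7 8 8]
Step 8: flows [1->0,2->0,3->0,4->0] -> levels [9 7 6 7 7]
  -> period-2 cycle (repeats step 6); tank 0 never drops to <=2
Tank 0 never reaches <=2 within 15 steps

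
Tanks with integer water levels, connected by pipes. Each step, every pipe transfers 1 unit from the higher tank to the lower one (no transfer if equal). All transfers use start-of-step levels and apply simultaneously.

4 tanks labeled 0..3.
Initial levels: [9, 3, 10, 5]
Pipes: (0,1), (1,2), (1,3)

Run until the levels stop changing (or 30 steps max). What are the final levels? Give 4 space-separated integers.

Step 1: flows [0->1,2->1,3->1] -> levels [8 6 9 4]
Step 2: flows [0->1,2->1,1->3] -> levels [7 7 8 5]
Step 3: flows [0=1,2->1,1->3] -> levels [7 7 7 6]
Step 4: flows [0=1,1=2,1->3] -> levels [7 6 7 7]
Step 5: flows [0->1,2->1,3->1] -> levels [6 9 6 6]
Step 6: flows [1->0,1->2,1->3] -> levels [7 6 7 7]
  -> period-2 cycle: step 6 state = step 4 state; never stabilizes
  -> state at step 30: (30-4) mod 2 = 0, same as step 4 -> [7 6 7 7]

Answer: 7 6 7 7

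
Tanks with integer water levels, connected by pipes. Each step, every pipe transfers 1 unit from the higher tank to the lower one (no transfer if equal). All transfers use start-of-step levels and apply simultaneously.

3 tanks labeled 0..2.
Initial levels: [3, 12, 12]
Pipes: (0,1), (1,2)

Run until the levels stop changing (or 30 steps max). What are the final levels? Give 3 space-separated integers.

Step 1: flows [1->0,1=2] -> levels [4 11 12]
Step 2: flows [1->0,2->1] -> levels [5 11 11]
Step 3: flows [1->0,1=2] -> levels [6 10 11]
Step 4: flows [1->0,2->1] -> levels [7 10 10]
Step 5: flows [1->0,1=2] -> levels [8 9 10]
Step 6: flows [1->0,2->1] -> levels [9 9 9]
Step 7: flows [0=1,1=2] -> levels [9 9 9]
  -> stable (no change)

Answer: 9 9 9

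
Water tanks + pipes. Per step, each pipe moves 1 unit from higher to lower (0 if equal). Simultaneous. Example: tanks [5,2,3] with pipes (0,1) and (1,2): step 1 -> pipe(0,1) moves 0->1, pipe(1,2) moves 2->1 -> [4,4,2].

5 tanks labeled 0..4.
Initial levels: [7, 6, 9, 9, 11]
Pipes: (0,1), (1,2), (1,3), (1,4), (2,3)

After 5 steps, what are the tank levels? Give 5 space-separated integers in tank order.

Answer: 7 10 8 8 9

Derivation:
Step 1: flows [0->1,2->1,3->1,4->1,2=3] -> levels [6 10 8 8 10]
Step 2: flows [1->0,1->2,1->3,1=4,2=3] -> levels [7 7 9 9 10]
Step 3: flows [0=1,2->1,3->1,4->1,2=3] -> levels [7 10 8 8 9]
Step 4: flows [1->0,1->2,1->3,1->4,2=3] -> levels [8 6 9 9 10]
Step 5: flows [0->1,2->1,3->1,4->1,2=3] -> levels [7 10 8 8 9]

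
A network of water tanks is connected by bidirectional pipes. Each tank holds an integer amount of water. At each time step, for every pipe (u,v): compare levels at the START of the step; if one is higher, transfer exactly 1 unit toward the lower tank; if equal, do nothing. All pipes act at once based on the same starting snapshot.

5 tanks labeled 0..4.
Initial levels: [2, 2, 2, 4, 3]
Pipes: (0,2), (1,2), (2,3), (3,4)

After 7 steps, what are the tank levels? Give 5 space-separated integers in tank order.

Step 1: flows [0=2,1=2,3->2,3->4] -> levels [2 2 3 2 4]
Step 2: flows [2->0,2->1,2->3,4->3] -> levels [3 3 0 4 3]
Step 3: flows [0->2,1->2,3->2,3->4] -> levels [2 2 3 2 4]
  -> period-2 cycle: step 3 state = step 1 state
  -> state at step 7: (7-1) mod 2 = 0, same as step 1 -> [2 2 3 2 4]

Answer: 2 2 3 2 4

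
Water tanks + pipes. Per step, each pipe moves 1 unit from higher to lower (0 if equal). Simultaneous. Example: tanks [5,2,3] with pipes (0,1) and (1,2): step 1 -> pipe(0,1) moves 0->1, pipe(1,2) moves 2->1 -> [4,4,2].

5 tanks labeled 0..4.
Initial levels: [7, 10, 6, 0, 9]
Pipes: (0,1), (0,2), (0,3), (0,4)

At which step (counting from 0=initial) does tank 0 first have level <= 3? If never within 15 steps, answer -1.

Answer: -1

Derivation:
Step 1: flows [1->0,0->2,0->3,4->0] -> levels [7 9 7 1 8]
Step 2: flows [1->0,0=2,0->3,4->0] -> levels [8 8 7 2 7]
Step 3: flows [0=1,0->2,0->3,0->4] -> levels [5 8 8 3 8]
Step 4: flows [1->0,2->0,0->3,4->0] -> levels [7 7 7 4 7]
Step 5: flows [0=1,0=2,0->3,0=4] -> levels [6 7 7 5 7]
Step 6: flows [1->0,2->0,0->3,4->0] -> levels [8 6 6 6 6]
Step 7: flows [0->1,0->2,0->3,0->4] -> levels [4 7 7 7 7]
Step 8: flows [1->0,2->0,3->0,4->0] -> levels [8 6 6 6 6]
  -> period-2 cycle (repeats step 6); tank 0 never drops to <=3
Tank 0 never reaches <=3 within 15 steps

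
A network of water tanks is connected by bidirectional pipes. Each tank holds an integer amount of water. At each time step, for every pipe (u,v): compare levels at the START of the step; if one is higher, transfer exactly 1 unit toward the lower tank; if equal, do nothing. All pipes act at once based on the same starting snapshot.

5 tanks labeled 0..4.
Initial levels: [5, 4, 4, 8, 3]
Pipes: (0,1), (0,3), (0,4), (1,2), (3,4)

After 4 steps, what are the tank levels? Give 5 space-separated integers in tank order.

Step 1: flows [0->1,3->0,0->4,1=2,3->4] -> levels [4 5 4 6 5]
Step 2: flows [1->0,3->0,4->0,1->2,3->4] -> levels [7 3 5 4 5]
Step 3: flows [0->1,0->3,0->4,2->1,4->3] -> levels [4 5 4 6 5]
  -> period-2 cycle: step 3 state = step 1 state
  -> state at step 4: (4-1) mod 2 = 1, same as step 2 -> [7 3 5 4 5]

Answer: 7 3 5 4 5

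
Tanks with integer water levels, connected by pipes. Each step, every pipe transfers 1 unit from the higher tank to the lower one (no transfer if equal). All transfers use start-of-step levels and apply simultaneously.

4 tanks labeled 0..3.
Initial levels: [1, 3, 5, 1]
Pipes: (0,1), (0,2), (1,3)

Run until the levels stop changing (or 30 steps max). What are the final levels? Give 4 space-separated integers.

Answer: 2 3 3 2

Derivation:
Step 1: flows [1->0,2->0,1->3] -> levels [3 1 4 2]
Step 2: flows [0->1,2->0,3->1] -> levels [3 3 3 1]
Step 3: flows [0=1,0=2,1->3] -> levels [3 2 3 2]
Step 4: flows [0->1,0=2,1=3] -> levels [2 3 3 2]
Step 5: flows [1->0,2->0,1->3] -> levels [4 1 2 3]
Step 6: flows [0->1,0->2,3->1] -> levels [2 3 3 2]
  -> period-2 cycle: step 6 state = step 4 state; never stabilizes
  -> state at step 30: (30-4) mod 2 = 0, same as step 4 -> [2 3 3 2]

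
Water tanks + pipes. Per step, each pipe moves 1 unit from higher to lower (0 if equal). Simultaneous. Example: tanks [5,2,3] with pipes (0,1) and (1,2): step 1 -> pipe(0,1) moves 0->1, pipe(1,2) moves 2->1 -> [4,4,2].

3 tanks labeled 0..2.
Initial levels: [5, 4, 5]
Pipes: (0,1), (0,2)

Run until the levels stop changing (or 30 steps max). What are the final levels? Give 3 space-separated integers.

Answer: 6 4 4

Derivation:
Step 1: flows [0->1,0=2] -> levels [4 5 5]
Step 2: flows [1->0,2->0] -> levels [6 4 4]
Step 3: flows [0->1,0->2] -> levels [4 5 5]
  -> period-2 cycle: step 3 state = step 1 state; never stabilizes
  -> state at step 30: (30-1) mod 2 = 1, same as step 2 -> [6 4 4]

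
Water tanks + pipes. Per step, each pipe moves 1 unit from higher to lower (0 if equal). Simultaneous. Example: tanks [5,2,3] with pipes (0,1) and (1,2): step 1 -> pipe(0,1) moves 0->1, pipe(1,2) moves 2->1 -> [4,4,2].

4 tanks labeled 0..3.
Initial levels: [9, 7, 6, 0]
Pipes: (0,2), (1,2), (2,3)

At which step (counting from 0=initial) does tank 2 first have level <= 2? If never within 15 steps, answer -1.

Answer: -1

Derivation:
Step 1: flows [0->2,1->2,2->3] -> levels [8 6 7 1]
Step 2: flows [0->2,2->1,2->3] -> levels [7 7 6 2]
Step 3: flows [0->2,1->2,2->3] -> levels [6 6 7 3]
Step 4: flows [2->0,2->1,2->3] -> levels [7 7 4 4]
Step 5: flows [0->2,1->2,2=3] -> levels [6 6 6 4]
Step 6: flows [0=2,1=2,2->3] -> levels [6 6 5 5]
Step 7: flows [0->2,1->2,2=3] -> levels [5 5 7 5]
Step 8: flows [2->0,2->1,2->3] -> levels [6 6 4 6]
Step 9: flows [0->2,1->2,3->2] -> levels [5 5 7 5]
  -> period-2 cycle (repeats step 7); tank 2 never drops to <=2
Tank 2 never reaches <=2 within 15 steps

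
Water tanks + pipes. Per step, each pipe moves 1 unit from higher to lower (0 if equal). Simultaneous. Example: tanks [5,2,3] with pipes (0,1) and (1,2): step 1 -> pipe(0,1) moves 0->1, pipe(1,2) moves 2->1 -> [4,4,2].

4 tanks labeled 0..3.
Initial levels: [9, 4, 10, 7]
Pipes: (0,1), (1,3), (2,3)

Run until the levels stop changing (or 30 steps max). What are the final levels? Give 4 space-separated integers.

Answer: 7 8 8 7

Derivation:
Step 1: flows [0->1,3->1,2->3] -> levels [8 6 9 7]
Step 2: flows [0->1,3->1,2->3] -> levels [7 8 8 7]
Step 3: flows [1->0,1->3,2->3] -> levels [8 6 7 9]
Step 4: flows [0->1,3->1,3->2] -> levels [7 8 8 7]
  -> period-2 cycle: step 4 state = step 2 state; never stabilizes
  -> state at step 30: (30-2) mod 2 = 0, same as step 2 -> [7 8 8 7]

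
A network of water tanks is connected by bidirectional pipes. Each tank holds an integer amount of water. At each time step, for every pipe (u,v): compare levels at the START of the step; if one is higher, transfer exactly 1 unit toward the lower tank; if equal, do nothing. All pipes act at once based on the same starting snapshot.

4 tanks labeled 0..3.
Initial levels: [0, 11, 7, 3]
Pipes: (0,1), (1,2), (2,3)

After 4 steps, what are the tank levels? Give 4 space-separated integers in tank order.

Answer: 4 5 6 6

Derivation:
Step 1: flows [1->0,1->2,2->3] -> levels [1 9 7 4]
Step 2: flows [1->0,1->2,2->3] -> levels [2 7 7 5]
Step 3: flows [1->0,1=2,2->3] -> levels [3 6 6 6]
Step 4: flows [1->0,1=2,2=3] -> levels [4 5 6 6]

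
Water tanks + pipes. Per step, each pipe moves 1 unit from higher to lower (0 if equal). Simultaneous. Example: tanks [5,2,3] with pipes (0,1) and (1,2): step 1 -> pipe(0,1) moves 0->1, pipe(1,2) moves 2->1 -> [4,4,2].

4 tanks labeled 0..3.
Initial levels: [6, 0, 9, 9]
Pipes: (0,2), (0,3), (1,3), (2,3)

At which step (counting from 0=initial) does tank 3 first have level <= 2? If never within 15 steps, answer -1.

Step 1: flows [2->0,3->0,3->1,2=3] -> levels [8 1 8 7]
Step 2: flows [0=2,0->3,3->1,2->3] -> levels [7 2 7 8]
Step 3: flows [0=2,3->0,3->1,3->2] -> levels [8 3 8 5]
Step 4: flows [0=2,0->3,3->1,2->3] -> levels [7 4 7 6]
Step 5: flows [0=2,0->3,3->1,2->3] -> levels [6 5 6 7]
Step 6: flows [0=2,3->0,3->1,3->2] -> levels [7 6 7 4]
Step 7: flows [0=2,0->3,1->3,2->3] -> levels [6 5 6 7]
  -> period-2 cycle (repeats step 5); tank 3 never drops to <=2
Tank 3 never reaches <=2 within 15 steps

Answer: -1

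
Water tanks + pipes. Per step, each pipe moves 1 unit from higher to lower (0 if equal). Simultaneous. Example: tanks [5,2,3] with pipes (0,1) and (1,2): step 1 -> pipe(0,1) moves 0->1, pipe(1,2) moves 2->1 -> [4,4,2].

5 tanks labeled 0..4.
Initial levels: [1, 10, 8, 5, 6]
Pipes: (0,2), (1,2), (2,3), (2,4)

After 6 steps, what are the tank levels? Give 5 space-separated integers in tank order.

Answer: 5 6 7 6 6

Derivation:
Step 1: flows [2->0,1->2,2->3,2->4] -> levels [2 9 6 6 7]
Step 2: flows [2->0,1->2,2=3,4->2] -> levels [3 8 7 6 6]
Step 3: flows [2->0,1->2,2->3,2->4] -> levels [4 7 5 7 7]
Step 4: flows [2->0,1->2,3->2,4->2] -> levels [5 6 7 6 6]
Step 5: flows [2->0,2->1,2->3,2->4] -> levels [6 7 3 7 7]
Step 6: flows [0->2,1->2,3->2,4->2] -> levels [5 6 7 6 6]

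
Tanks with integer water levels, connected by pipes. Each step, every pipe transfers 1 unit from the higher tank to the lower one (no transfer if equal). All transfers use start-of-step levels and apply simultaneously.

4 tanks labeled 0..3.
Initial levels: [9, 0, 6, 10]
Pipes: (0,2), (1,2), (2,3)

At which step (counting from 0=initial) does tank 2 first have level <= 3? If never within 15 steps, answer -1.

Answer: -1

Derivation:
Step 1: flows [0->2,2->1,3->2] -> levels [8 1 7 9]
Step 2: flows [0->2,2->1,3->2] -> levels [7 2 8 8]
Step 3: flows [2->0,2->1,2=3] -> levels [8 3 6 8]
Step 4: flows [0->2,2->1,3->2] -> levels [7 4 7 7]
Step 5: flows [0=2,2->1,2=3] -> levels [7 5 6 7]
Step 6: flows [0->2,2->1,3->2] -> levels [6 6 7 6]
Step 7: flows [2->0,2->1,2->3] -> levels [7 7 4 7]
Step 8: flows [0->2,1->2,3->2] -> levels [6 6 7 6]
  -> period-2 cycle (repeats step 6); tank 2 never drops to <=3
Tank 2 never reaches <=3 within 15 steps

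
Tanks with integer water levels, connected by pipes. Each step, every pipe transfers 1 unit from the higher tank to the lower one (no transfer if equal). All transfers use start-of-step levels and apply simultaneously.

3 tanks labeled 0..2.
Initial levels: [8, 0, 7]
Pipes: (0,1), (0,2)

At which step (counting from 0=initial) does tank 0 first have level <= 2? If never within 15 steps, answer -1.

Answer: -1

Derivation:
Step 1: flows [0->1,0->2] -> levels [6 1 8]
Step 2: flows [0->1,2->0] -> levels [6 2 7]
Step 3: flows [0->1,2->0] -> levels [6 3 6]
Step 4: flows [0->1,0=2] -> levels [5 4 6]
Step 5: flows [0->1,2->0] -> levels [5 5 5]
Step 6: flows [0=1,0=2] -> levels [5 5 5]
  -> stable; tank 0 stays at 5 > 2
Tank 0 never reaches <=2 within 15 steps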